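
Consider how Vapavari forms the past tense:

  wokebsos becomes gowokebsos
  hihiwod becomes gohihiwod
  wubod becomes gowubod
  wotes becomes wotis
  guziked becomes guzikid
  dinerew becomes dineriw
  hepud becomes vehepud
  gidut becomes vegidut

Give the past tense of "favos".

gofavos

"favos" has last vowel 'o'. The stems whose last vowel is 'o' (wokebsos → gowokebsos, hihiwod → gohihiwod, wubod → gowubod) add the prefix go-.
The other patterns: stems whose last vowel is 'e' change the last vowel to 'i'; stems whose last vowel is 'u' add the prefix ve-.
So favos → gofavos.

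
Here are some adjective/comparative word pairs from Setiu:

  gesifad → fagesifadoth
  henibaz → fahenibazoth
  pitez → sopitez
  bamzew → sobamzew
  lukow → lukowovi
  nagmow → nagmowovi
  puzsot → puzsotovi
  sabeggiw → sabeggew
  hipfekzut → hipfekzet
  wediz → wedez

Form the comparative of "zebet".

henibaz and pitez both end in -z yet inflect differently (fahenibazoth, sopitez), so the final letter is not what conditions the rule; the last vowel is.
"zebet" has last vowel 'e'. The stems whose last vowel is 'e' (pitez → sopitez, bamzew → sobamzew) add the prefix so-.
So zebet → sozebet.

sozebet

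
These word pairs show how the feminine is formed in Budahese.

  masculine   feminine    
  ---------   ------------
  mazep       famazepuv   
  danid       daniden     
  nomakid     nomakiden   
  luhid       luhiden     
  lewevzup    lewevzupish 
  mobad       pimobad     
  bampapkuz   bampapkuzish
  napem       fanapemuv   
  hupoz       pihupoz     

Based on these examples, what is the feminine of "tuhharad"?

bampapkuz and hupoz both end in -z yet inflect differently (bampapkuzish, pihupoz), so the final letter is not what conditions the rule; the last vowel is.
"tuhharad" has last vowel 'a'. The one such stem in the data (mobad → pimobad) adds the prefix pi-, so the same rule applies.
The other patterns: stems whose last vowel is 'i' add -en; stems whose last vowel is 'u' add -ish; stems whose last vowel is 'e' add fa- … -uv around the stem.
So tuhharad → pituhharad.

pituhharad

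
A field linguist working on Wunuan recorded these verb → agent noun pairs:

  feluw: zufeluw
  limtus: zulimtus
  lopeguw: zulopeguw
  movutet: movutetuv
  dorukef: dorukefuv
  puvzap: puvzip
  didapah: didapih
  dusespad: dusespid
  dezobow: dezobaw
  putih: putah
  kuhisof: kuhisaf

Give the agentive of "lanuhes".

feluw and dezobow both end in -w yet inflect differently (zufeluw, dezobaw), so the final letter is not what conditions the rule; the last vowel is.
"lanuhes" has last vowel 'e'. The stems whose last vowel is 'e' (movutet → movutetuv, dorukef → dorukefuv) add -uv.
So lanuhes → lanuhesuv.

lanuhesuv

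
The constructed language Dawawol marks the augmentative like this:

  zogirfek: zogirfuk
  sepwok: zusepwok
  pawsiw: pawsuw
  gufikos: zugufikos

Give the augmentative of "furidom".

sepwok and zogirfek both end in -k yet inflect differently (zusepwok, zogirfuk), so the final letter is not what conditions the rule; the last vowel is.
"furidom" has last vowel 'o'. The stems whose last vowel is 'o' (sepwok → zusepwok, gufikos → zugufikos) add the prefix zu-.
The other pattern: stems whose last vowel is 'e' or 'i' change the last vowel to 'u'.
So furidom → zufuridom.

zufuridom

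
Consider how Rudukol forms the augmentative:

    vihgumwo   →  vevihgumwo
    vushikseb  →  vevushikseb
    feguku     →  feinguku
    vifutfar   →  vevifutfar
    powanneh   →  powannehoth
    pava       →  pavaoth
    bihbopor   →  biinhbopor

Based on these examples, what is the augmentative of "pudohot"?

pudohototh

vifutfar and bihbopor both end in -r yet inflect differently (vevifutfar, biinhbopor), so the final letter is not what conditions the rule; the first letter is.
"pudohot" begins with p-. The stems beginning with p- (powanneh → powannehoth, pava → pavaoth) add -oth.
The other patterns: stems beginning with v- add the prefix ve-; stems beginning with b- or f- insert -in- after the first vowel.
So pudohot → pudohototh.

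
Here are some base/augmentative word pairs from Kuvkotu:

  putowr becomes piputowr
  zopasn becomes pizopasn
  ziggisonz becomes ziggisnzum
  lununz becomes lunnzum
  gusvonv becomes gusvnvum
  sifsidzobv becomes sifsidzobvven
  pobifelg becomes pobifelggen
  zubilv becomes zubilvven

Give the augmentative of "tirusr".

"tirusr" has second-to-last letter 's'. The one such stem in the data (zopasn → pizopasn) adds the prefix pi-, so the same rule applies.
So tirusr → pitirusr.

pitirusr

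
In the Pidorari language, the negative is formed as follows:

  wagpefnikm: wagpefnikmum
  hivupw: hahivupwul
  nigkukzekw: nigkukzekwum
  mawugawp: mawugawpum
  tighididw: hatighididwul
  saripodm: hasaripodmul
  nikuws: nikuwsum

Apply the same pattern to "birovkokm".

"birovkokm" has second-to-last letter 'k'. The stems whose second-to-last letter is 'k' (wagpefnikm → wagpefnikmum, nigkukzekw → nigkukzekwum) add -um.
So birovkokm → birovkokmum.

birovkokmum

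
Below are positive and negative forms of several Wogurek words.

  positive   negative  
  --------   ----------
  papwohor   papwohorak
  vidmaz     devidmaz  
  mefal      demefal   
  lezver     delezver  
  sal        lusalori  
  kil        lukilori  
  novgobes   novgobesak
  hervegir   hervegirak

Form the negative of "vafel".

devafel

"vafel" has 2 vowels. The stems with 2 vowels (lezver → delezver, mefal → demefal, vidmaz → devidmaz) add the prefix de-.
The other patterns: stems with 1 vowel add lu- … -ori around the stem; stems with 3 vowels add -ak.
So vafel → devafel.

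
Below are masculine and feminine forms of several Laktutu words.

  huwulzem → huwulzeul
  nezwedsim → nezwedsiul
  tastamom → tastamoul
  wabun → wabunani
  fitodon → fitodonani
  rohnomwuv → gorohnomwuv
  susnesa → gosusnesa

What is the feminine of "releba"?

goreleba

tastamom and fitodon both have last vowel 'o' yet inflect differently (tastamoul, fitodonani), so the last vowel is not what conditions the rule; the final letter is.
"releba" ends in -a. The one such stem in the data (susnesa → gosusnesa) adds the prefix go-, so the same rule applies.
So releba → goreleba.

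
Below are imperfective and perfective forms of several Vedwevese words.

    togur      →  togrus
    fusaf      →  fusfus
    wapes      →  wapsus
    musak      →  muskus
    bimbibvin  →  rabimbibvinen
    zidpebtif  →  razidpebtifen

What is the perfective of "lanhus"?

lanhsus

fusaf and zidpebtif both end in -f yet inflect differently (fusfus, razidpebtifen), so the final letter is not what conditions the rule; the number of vowels is.
"lanhus" has 2 vowels. The stems with 2 vowels (togur → togrus, fusaf → fusfus, wapes → wapsus) delete the last vowel and add -us.
The other pattern: stems with 3 vowels add ra- … -en around the stem.
So lanhus → lanhsus.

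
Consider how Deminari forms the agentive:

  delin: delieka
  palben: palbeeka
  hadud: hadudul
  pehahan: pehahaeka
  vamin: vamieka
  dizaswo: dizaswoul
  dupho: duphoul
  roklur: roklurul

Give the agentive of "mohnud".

delin and dizaswo both begin with d- yet inflect differently (delieka, dizaswoul), so the first letter is not what conditions the rule; the final letter is.
"mohnud" ends in -d. The one such stem in the data (hadud → hadudul) adds -ul, so the same rule applies.
The other pattern: stems ending in -n drop the final letter and add -eka.
So mohnud → mohnudul.

mohnudul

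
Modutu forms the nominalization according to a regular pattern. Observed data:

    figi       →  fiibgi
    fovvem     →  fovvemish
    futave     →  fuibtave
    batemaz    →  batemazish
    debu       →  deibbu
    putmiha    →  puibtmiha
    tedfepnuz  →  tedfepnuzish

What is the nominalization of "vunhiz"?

vunhizish

"vunhiz" ends in a consonant. The stems ending in a consonant (tedfepnuz → tedfepnuzish, fovvem → fovvemish, batemaz → batemazish) add -ish.
The other pattern: stems ending in a vowel insert -ib- after the first vowel.
So vunhiz → vunhizish.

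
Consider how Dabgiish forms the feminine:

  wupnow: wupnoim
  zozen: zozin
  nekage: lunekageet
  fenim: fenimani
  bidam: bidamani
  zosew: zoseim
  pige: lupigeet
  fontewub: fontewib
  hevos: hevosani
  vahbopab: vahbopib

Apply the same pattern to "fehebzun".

nekage and zozen both have last vowel 'e' yet inflect differently (lunekageet, zozin), so the last vowel is not what conditions the rule; the final letter is.
"fehebzun" ends in -n. The one such stem in the data (zozen → zozin) changes the last vowel to 'i' (as do fontewub, vahbopab), so the same rule applies.
The other patterns: stems ending in -e add lu- … -et around the stem; stems ending in -w drop the final letter and add -im; stems ending in -m or -s add -ani.
So fehebzun → fehebzin.

fehebzin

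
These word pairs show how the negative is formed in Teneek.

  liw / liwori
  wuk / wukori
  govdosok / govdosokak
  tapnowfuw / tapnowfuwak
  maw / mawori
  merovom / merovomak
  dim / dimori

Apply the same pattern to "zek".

zekori

maw and tapnowfuw both end in -w yet inflect differently (mawori, tapnowfuwak), so the final letter is not what conditions the rule; the number of vowels is.
"zek" has 1 vowel. The stems with 1 vowel (dim → dimori, wuk → wukori, maw → mawori) add -ori.
The other pattern: stems with 3 vowels add -ak.
So zek → zekori.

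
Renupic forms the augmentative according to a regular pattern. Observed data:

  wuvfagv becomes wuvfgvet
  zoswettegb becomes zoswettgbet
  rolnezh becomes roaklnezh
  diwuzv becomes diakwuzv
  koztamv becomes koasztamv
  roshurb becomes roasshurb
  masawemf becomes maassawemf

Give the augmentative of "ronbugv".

ronbgvet

wuvfagv and diwuzv both end in -v yet inflect differently (wuvfgvet, diakwuzv), so the final letter is not what conditions the rule; the second-to-last letter is.
"ronbugv" has second-to-last letter 'g'. The stems whose second-to-last letter is 'g' (wuvfagv → wuvfgvet, zoswettegb → zoswettgbet) delete the last vowel and add -et.
The other patterns: stems whose second-to-last letter is 'z' insert -ak- after the first vowel; stems whose second-to-last letter is 'm' or 'r' insert -as- after the first vowel.
So ronbugv → ronbgvet.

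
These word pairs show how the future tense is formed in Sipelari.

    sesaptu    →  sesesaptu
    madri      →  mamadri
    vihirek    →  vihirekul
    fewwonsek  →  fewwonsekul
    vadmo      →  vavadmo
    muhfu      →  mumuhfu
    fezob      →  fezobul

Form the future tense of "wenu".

vadmo and fezob both have last vowel 'o' yet inflect differently (vavadmo, fezobul), so the last vowel is not what conditions the rule; whether the stem ends in a vowel or a consonant is.
"wenu" ends in a vowel. The stems ending in a vowel (muhfu → mumuhfu, vadmo → vavadmo, sesaptu → sesesaptu) repeat the first consonant+vowel as a prefix.
So wenu → wewenu.

wewenu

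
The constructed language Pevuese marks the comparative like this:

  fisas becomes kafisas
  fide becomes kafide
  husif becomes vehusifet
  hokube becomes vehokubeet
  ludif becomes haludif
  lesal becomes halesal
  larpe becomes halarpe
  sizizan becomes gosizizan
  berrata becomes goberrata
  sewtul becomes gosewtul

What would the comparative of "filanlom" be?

kafilanlom

fide and hokube both end in -e yet inflect differently (kafide, vehokubeet), so the final letter is not what conditions the rule; the first letter is.
"filanlom" begins with f-. The stems beginning with f- (fisas → kafisas, fide → kafide) add the prefix ka-.
The other patterns: stems beginning with h- add ve- … -et around the stem; stems beginning with l- add the prefix ha-; stems beginning with b- or s- add the prefix go-.
So filanlom → kafilanlom.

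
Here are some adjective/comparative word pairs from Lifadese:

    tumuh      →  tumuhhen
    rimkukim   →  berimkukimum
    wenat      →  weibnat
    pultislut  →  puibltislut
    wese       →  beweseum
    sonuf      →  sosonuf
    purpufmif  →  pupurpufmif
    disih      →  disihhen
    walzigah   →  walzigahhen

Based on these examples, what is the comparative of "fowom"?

befowomum

"fowom" ends in -m. The one such stem in the data (rimkukim → berimkukimum) adds be- … -um around the stem, so the same rule applies.
So fowom → befowomum.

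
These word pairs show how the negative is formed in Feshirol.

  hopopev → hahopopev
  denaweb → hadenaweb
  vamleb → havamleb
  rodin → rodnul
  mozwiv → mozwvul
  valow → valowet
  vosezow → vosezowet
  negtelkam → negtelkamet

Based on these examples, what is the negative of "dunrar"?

hopopev and mozwiv both end in -v yet inflect differently (hahopopev, mozwvul), so the final letter is not what conditions the rule; the last vowel is.
"dunrar" has last vowel 'a'. The one such stem in the data (negtelkam → negtelkamet) adds -et, so the same rule applies.
So dunrar → dunraret.

dunraret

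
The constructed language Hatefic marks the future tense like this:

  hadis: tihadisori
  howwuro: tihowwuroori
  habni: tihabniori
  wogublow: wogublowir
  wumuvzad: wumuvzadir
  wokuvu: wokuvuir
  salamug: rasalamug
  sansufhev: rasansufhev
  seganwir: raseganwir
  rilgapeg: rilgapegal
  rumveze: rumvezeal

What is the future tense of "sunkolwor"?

salamug and rilgapeg both end in -g yet inflect differently (rasalamug, rilgapegal), so the final letter is not what conditions the rule; the first letter is.
"sunkolwor" begins with s-. The stems beginning with s- (salamug → rasalamug, sansufhev → rasansufhev, seganwir → raseganwir) add the prefix ra-.
So sunkolwor → rasunkolwor.

rasunkolwor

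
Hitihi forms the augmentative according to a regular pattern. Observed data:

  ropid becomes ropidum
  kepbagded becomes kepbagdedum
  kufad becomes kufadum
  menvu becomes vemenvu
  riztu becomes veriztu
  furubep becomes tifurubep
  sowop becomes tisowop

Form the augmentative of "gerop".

kepbagded and furubep both have last vowel 'e' yet inflect differently (kepbagdedum, tifurubep), so the last vowel is not what conditions the rule; the final letter is.
"gerop" ends in -p. The stems ending in -p (furubep → tifurubep, sowop → tisowop) add the prefix ti-.
So gerop → tigerop.

tigerop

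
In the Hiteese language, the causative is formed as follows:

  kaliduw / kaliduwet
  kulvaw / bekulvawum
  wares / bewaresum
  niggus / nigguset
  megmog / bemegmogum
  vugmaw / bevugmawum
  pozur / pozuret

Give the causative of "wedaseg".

bewedasegum

"wedaseg" has last vowel 'e'. The one such stem in the data (wares → bewaresum) adds be- … -um around the stem, so the same rule applies.
So wedaseg → bewedasegum.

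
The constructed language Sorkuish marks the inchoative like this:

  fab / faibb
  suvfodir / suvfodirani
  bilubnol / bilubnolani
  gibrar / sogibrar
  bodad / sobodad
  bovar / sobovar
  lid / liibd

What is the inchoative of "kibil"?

sokibil

"kibil" has 2 vowels. The stems with 2 vowels (gibrar → sogibrar, bodad → sobodad, bovar → sobovar) add the prefix so-.
The other patterns: stems with 1 vowel insert -ib- after the first vowel; stems with 3 vowels add -ani.
So kibil → sokibil.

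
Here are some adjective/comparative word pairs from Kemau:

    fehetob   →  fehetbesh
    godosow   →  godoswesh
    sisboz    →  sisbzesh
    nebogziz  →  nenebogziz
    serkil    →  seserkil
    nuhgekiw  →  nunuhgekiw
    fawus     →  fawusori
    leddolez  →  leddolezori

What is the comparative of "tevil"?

sisboz and nebogziz both end in -z yet inflect differently (sisbzesh, nenebogziz), so the final letter is not what conditions the rule; the last vowel is.
"tevil" has last vowel 'i'. The stems whose last vowel is 'i' (nebogziz → nenebogziz, serkil → seserkil, nuhgekiw → nunuhgekiw) repeat the first consonant+vowel as a prefix.
The other patterns: stems whose last vowel is 'o' delete the last vowel and add -esh; stems whose last vowel is 'e' or 'u' add -ori.
So tevil → tetevil.

tetevil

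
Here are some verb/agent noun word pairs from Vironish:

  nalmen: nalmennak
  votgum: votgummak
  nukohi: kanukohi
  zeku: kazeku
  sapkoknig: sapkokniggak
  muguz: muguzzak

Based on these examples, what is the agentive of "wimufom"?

wimufommak

"wimufom" ends in a consonant. The stems ending in a consonant (sapkoknig → sapkokniggak, nalmen → nalmennak, votgum → votgummak) double the final consonant and add -ak.
So wimufom → wimufommak.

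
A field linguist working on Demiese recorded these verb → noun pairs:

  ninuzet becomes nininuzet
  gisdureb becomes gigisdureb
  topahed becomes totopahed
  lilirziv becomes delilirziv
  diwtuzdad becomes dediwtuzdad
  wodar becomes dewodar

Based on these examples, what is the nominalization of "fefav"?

topahed and diwtuzdad both end in -d yet inflect differently (totopahed, dediwtuzdad), so the final letter is not what conditions the rule; the last vowel is.
"fefav" has last vowel 'a'. The stems whose last vowel is 'a' (diwtuzdad → dediwtuzdad, wodar → dewodar) add the prefix de-.
The other pattern: stems whose last vowel is 'e' repeat the first consonant+vowel as a prefix.
So fefav → defefav.

defefav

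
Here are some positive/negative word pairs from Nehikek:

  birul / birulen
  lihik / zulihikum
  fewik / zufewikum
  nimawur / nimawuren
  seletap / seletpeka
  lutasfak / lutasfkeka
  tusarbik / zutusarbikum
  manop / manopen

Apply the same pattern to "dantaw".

dantweka

tusarbik and lutasfak both end in -k yet inflect differently (zutusarbikum, lutasfkeka), so the final letter is not what conditions the rule; the last vowel is.
"dantaw" has last vowel 'a'. The stems whose last vowel is 'a' (seletap → seletpeka, lutasfak → lutasfkeka) delete the last vowel and add -eka.
The other patterns: stems whose last vowel is 'i' add zu- … -um around the stem; stems whose last vowel is 'o' or 'u' add -en.
So dantaw → dantweka.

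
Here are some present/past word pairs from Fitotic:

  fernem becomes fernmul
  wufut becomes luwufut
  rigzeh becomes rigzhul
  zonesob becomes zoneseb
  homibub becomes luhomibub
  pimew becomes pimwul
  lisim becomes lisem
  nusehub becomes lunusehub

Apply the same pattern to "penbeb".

penbbul

fernem and lisim both end in -m yet inflect differently (fernmul, lisem), so the final letter is not what conditions the rule; the last vowel is.
"penbeb" has last vowel 'e'. The stems whose last vowel is 'e' (fernem → fernmul, pimew → pimwul, rigzeh → rigzhul) delete the last vowel and add -ul.
So penbeb → penbbul.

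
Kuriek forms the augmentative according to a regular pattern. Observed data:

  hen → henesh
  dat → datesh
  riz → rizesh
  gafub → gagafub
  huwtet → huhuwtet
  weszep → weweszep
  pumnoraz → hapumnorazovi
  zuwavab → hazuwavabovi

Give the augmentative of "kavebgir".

dat and huwtet both end in -t yet inflect differently (datesh, huhuwtet), so the final letter is not what conditions the rule; the number of vowels is.
"kavebgir" has 3 vowels. The stems with 3 vowels (pumnoraz → hapumnorazovi, zuwavab → hazuwavabovi) add ha- … -ovi around the stem.
The other patterns: stems with 1 vowel add -esh; stems with 2 vowels repeat the first consonant+vowel as a prefix.
So kavebgir → hakavebgirovi.

hakavebgirovi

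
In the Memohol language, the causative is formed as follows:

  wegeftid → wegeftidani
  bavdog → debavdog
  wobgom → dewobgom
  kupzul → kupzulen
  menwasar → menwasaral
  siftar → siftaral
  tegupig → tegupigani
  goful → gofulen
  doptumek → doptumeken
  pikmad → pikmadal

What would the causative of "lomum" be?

bavdog and tegupig both end in -g yet inflect differently (debavdog, tegupigani), so the final letter is not what conditions the rule; the last vowel is.
"lomum" has last vowel 'u'. The stems whose last vowel is 'u' (kupzul → kupzulen, goful → gofulen) add -en.
So lomum → lomumen.

lomumen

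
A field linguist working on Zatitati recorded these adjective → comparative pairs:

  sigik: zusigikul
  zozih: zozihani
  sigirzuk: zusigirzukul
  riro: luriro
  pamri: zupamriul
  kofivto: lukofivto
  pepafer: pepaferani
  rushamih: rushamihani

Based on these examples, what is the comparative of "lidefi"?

zulidefiul

zozih and pamri both have last vowel 'i' yet inflect differently (zozihani, zupamriul), so the last vowel is not what conditions the rule; the final letter is.
"lidefi" ends in -i. The one such stem in the data (pamri → zupamriul) adds zu- … -ul around the stem, so the same rule applies.
The other patterns: stems ending in -h or -r add -ani; stems ending in -o add the prefix lu-.
So lidefi → zulidefiul.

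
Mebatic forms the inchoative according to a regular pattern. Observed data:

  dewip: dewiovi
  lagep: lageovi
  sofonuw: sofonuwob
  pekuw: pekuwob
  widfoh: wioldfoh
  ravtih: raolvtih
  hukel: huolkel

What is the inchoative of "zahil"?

zaolhil

dewip and ravtih both have last vowel 'i' yet inflect differently (dewiovi, raolvtih), so the last vowel is not what conditions the rule; the final letter is.
"zahil" ends in -l. The one such stem in the data (hukel → huolkel) inserts -ol- after the first vowel (as do widfoh, ravtih), so the same rule applies.
The other patterns: stems ending in -p drop the final letter and add -ovi; stems ending in -w add -ob.
So zahil → zaolhil.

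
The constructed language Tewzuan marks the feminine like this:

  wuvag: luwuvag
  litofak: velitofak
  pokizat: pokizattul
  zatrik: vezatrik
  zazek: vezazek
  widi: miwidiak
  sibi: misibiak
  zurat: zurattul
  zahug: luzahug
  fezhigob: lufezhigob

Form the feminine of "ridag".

luridag

litofak and wuvag both have last vowel 'a' yet inflect differently (velitofak, luwuvag), so the last vowel is not what conditions the rule; the final letter is.
"ridag" ends in -g. The stems ending in -g (wuvag → luwuvag, zahug → luzahug) add the prefix lu-.
The other patterns: stems ending in -k add the prefix ve-; stems ending in -t double the final consonant and add -ul; stems ending in -i add mi- … -ak around the stem.
So ridag → luridag.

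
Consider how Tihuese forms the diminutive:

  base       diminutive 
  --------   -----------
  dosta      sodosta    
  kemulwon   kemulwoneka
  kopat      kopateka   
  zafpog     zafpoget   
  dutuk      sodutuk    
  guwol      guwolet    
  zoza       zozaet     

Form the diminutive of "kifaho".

dosta and zoza both end in -a yet inflect differently (sodosta, zozaet), so the final letter is not what conditions the rule; the first letter is.
"kifaho" begins with k-. The stems beginning with k- (kopat → kopateka, kemulwon → kemulwoneka) add -eka.
The other patterns: stems beginning with d- add the prefix so-; stems beginning with g- or z- add -et.
So kifaho → kifahoeka.

kifahoeka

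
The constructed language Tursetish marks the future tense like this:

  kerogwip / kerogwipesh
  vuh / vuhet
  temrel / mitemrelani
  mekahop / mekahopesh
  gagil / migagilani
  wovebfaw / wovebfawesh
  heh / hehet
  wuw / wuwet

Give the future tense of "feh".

fehet

wuw and wovebfaw both end in -w yet inflect differently (wuwet, wovebfawesh), so the final letter is not what conditions the rule; the number of vowels is.
"feh" has 1 vowel. The stems with 1 vowel (vuh → vuhet, wuw → wuwet, heh → hehet) add -et.
So feh → fehet.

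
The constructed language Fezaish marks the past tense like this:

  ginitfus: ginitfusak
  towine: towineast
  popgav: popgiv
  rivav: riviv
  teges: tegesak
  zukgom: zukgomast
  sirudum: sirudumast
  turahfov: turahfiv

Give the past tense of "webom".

ginitfus and sirudum both have last vowel 'u' yet inflect differently (ginitfusak, sirudumast), so the last vowel is not what conditions the rule; the final letter is.
"webom" ends in -m. The stems ending in -m (sirudum → sirudumast, zukgom → zukgomast) add -ast.
The other patterns: stems ending in -s add -ak; stems ending in -v change the last vowel to 'i'.
So webom → webomast.

webomast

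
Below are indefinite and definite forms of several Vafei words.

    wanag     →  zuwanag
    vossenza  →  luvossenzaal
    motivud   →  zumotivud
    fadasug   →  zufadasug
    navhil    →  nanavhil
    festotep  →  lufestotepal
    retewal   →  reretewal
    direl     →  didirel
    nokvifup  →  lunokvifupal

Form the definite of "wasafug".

retewal and wanag both have last vowel 'a' yet inflect differently (reretewal, zuwanag), so the last vowel is not what conditions the rule; the final letter is.
"wasafug" ends in -g. The stems ending in -g (wanag → zuwanag, fadasug → zufadasug) add the prefix zu-.
The other patterns: stems ending in -l repeat the first consonant+vowel as a prefix; stems ending in -a or -p add lu- … -al around the stem.
So wasafug → zuwasafug.

zuwasafug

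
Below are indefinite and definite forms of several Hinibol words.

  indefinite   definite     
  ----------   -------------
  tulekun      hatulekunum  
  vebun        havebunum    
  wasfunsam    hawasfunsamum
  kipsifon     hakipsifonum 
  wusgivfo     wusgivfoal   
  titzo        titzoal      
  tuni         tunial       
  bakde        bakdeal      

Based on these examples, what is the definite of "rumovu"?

rumovual

"rumovu" ends in a vowel. The stems ending in a vowel (wusgivfo → wusgivfoal, titzo → titzoal, tuni → tunial) add -al.
So rumovu → rumovual.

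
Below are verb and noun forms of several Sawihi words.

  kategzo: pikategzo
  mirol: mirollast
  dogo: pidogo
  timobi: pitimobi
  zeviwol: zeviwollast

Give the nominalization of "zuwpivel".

zuwpivellast

mirol and kategzo both have last vowel 'o' yet inflect differently (mirollast, pikategzo), so the last vowel is not what conditions the rule; whether the stem ends in a vowel or a consonant is.
"zuwpivel" ends in a consonant. The stems ending in a consonant (mirol → mirollast, zeviwol → zeviwollast) double the final consonant and add -ast.
So zuwpivel → zuwpivellast.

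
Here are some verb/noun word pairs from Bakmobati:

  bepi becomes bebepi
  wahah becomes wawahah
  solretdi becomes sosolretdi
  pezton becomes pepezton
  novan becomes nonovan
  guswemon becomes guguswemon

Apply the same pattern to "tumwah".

tutumwah

Every pair shown (bepi → bebepi, wahah → wawahah, solretdi → sosolretdi, …) follows the same rule: repeat the first consonant+vowel as a prefix.
So tumwah → tutumwah.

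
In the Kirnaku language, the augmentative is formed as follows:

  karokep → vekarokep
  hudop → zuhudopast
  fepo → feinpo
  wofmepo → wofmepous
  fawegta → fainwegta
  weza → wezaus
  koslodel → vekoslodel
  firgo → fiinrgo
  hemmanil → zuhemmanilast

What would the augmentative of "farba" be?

fainrba

"farba" begins with f-. The stems beginning with f- (firgo → fiinrgo, fepo → feinpo, fawegta → fainwegta) insert -in- after the first vowel.
So farba → fainrba.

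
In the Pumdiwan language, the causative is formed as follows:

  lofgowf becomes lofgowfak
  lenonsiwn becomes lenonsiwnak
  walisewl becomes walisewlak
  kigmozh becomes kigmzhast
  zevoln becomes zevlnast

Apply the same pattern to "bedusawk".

bedusawkak

lenonsiwn and zevoln both end in -n yet inflect differently (lenonsiwnak, zevlnast), so the final letter is not what conditions the rule; the second-to-last letter is.
"bedusawk" has second-to-last letter 'w'. The stems whose second-to-last letter is 'w' (lofgowf → lofgowfak, lenonsiwn → lenonsiwnak, walisewl → walisewlak) add -ak.
So bedusawk → bedusawkak.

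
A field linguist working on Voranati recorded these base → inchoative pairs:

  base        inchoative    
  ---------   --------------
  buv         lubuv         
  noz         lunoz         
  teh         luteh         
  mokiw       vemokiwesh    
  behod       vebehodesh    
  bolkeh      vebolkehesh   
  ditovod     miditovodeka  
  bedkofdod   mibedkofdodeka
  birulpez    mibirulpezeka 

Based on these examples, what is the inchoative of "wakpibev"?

miwakpibeveka

teh and bolkeh both end in -h yet inflect differently (luteh, vebolkehesh), so the final letter is not what conditions the rule; the number of vowels is.
"wakpibev" has 3 vowels. The stems with 3 vowels (ditovod → miditovodeka, bedkofdod → mibedkofdodeka, birulpez → mibirulpezeka) add mi- … -eka around the stem.
So wakpibev → miwakpibeveka.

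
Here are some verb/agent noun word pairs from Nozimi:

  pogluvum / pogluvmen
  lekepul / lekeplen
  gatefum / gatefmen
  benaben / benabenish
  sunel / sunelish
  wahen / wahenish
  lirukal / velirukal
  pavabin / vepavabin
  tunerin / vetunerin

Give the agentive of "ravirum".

lekepul and sunel both end in -l yet inflect differently (lekeplen, sunelish), so the final letter is not what conditions the rule; the last vowel is.
"ravirum" has last vowel 'u'. The stems whose last vowel is 'u' (pogluvum → pogluvmen, lekepul → lekeplen, gatefum → gatefmen) delete the last vowel and add -en.
The other patterns: stems whose last vowel is 'e' add -ish; stems whose last vowel is 'a' or 'i' add the prefix ve-.
So ravirum → ravirmen.

ravirmen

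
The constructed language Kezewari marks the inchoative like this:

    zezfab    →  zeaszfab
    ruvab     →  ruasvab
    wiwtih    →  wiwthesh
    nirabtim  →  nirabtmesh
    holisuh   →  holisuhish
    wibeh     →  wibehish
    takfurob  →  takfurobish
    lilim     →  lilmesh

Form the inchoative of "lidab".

zezfab and takfurob both end in -b yet inflect differently (zeaszfab, takfurobish), so the final letter is not what conditions the rule; the last vowel is.
"lidab" has last vowel 'a'. The stems whose last vowel is 'a' (zezfab → zeaszfab, ruvab → ruasvab) insert -as- after the first vowel.
The other patterns: stems whose last vowel is 'i' delete the last vowel and add -esh; stems whose last vowel is 'e', 'o' or 'u' add -ish.
So lidab → liasdab.

liasdab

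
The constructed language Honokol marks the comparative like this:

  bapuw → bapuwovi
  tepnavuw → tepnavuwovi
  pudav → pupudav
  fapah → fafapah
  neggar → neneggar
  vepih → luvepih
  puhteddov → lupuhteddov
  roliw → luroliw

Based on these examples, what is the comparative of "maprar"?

"maprar" has last vowel 'a'. The stems whose last vowel is 'a' (pudav → pupudav, fapah → fafapah, neggar → neneggar) repeat the first consonant+vowel as a prefix.
The other patterns: stems whose last vowel is 'u' add -ovi; stems whose last vowel is 'i' or 'o' add the prefix lu-.
So maprar → mamaprar.

mamaprar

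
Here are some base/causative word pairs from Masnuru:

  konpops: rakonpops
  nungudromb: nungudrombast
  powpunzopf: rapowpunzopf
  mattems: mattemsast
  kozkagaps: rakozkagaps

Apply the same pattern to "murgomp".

murgompast

"murgomp" has second-to-last letter 'm'. The stems whose second-to-last letter is 'm' (nungudromb → nungudrombast, mattems → mattemsast) add -ast.
So murgomp → murgompast.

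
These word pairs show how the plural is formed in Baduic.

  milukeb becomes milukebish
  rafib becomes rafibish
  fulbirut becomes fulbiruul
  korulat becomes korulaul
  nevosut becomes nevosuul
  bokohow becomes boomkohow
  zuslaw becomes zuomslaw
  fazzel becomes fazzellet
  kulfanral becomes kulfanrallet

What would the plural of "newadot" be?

newadoul

korulat and zuslaw both have last vowel 'a' yet inflect differently (korulaul, zuomslaw), so the last vowel is not what conditions the rule; the final letter is.
"newadot" ends in -t. The stems ending in -t (fulbirut → fulbiruul, korulat → korulaul, nevosut → nevosuul) drop the final letter and add -ul.
The other patterns: stems ending in -b add -ish; stems ending in -w insert -om- after the first vowel; stems ending in -l double the final consonant and add -et.
So newadot → newadoul.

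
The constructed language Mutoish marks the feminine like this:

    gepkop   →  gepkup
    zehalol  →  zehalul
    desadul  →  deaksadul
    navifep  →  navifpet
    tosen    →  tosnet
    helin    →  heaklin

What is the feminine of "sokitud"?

soakkitud

navifep and gepkop both end in -p yet inflect differently (navifpet, gepkup), so the final letter is not what conditions the rule; the last vowel is.
"sokitud" has last vowel 'u'. The one such stem in the data (desadul → deaksadul) inserts -ak- after the first vowel (as does helin), so the same rule applies.
The other patterns: stems whose last vowel is 'e' delete the last vowel and add -et; stems whose last vowel is 'o' change the last vowel to 'u'.
So sokitud → soakkitud.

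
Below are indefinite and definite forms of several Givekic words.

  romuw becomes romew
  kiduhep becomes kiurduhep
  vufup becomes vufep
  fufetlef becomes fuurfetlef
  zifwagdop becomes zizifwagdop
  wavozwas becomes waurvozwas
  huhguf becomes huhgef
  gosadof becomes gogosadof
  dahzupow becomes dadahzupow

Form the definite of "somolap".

vufup and zifwagdop both end in -p yet inflect differently (vufep, zizifwagdop), so the final letter is not what conditions the rule; the last vowel is.
"somolap" has last vowel 'a'. The one such stem in the data (wavozwas → waurvozwas) inserts -ur- after the first vowel (as do kiduhep, fufetlef), so the same rule applies.
So somolap → sourmolap.

sourmolap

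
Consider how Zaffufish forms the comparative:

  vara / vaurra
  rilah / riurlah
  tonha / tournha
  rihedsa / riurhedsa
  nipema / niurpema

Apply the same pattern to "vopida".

Every pair shown (vara → vaurra, rilah → riurlah, tonha → tournha, …) follows the same rule: insert -ur- after the first vowel.
So vopida → vourpida.

vourpida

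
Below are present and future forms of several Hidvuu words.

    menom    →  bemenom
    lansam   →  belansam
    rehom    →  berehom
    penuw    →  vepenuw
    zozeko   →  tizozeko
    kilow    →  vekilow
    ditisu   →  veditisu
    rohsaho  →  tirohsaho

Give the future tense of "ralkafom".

zozeko and kilow both have last vowel 'o' yet inflect differently (tizozeko, vekilow), so the last vowel is not what conditions the rule; the final letter is.
"ralkafom" ends in -m. The stems ending in -m (menom → bemenom, rehom → berehom, lansam → belansam) add the prefix be-.
So ralkafom → beralkafom.

beralkafom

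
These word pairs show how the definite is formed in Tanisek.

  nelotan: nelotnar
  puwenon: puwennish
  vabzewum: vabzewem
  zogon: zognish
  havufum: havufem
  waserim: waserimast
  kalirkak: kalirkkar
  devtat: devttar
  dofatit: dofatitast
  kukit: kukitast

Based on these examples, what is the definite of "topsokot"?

zogon and nelotan both end in -n yet inflect differently (zognish, nelotnar), so the final letter is not what conditions the rule; the last vowel is.
"topsokot" has last vowel 'o'. The stems whose last vowel is 'o' (zogon → zognish, puwenon → puwennish) delete the last vowel and add -ish.
The other patterns: stems whose last vowel is 'i' add -ast; stems whose last vowel is 'a' delete the last vowel and add -ar; stems whose last vowel is 'u' change the last vowel to 'e'.
So topsokot → topsoktish.

topsoktish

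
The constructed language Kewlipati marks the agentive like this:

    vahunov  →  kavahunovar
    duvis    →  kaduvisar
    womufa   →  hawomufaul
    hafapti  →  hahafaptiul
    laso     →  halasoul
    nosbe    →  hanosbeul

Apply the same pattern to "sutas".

kasutasar

vahunov and laso both have last vowel 'o' yet inflect differently (kavahunovar, halasoul), so the last vowel is not what conditions the rule; whether the stem ends in a vowel or a consonant is.
"sutas" ends in a consonant. The stems ending in a consonant (duvis → kaduvisar, vahunov → kavahunovar) add ka- … -ar around the stem.
So sutas → kasutasar.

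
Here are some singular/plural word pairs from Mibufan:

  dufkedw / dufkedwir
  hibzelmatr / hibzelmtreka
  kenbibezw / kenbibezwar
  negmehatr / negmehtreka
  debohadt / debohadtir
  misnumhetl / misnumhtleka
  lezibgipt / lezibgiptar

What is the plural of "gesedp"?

lezibgipt and debohadt both end in -t yet inflect differently (lezibgiptar, debohadtir), so the final letter is not what conditions the rule; the second-to-last letter is.
"gesedp" has second-to-last letter 'd'. The stems whose second-to-last letter is 'd' (debohadt → debohadtir, dufkedw → dufkedwir) add -ir.
The other patterns: stems whose second-to-last letter is 't' delete the last vowel and add -eka; stems whose second-to-last letter is 'p' or 'z' add -ar.
So gesedp → gesedpir.

gesedpir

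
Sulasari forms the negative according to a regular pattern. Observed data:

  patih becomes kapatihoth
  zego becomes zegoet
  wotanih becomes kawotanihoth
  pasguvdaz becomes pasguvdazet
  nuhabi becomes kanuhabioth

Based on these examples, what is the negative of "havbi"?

kahavbioth

"havbi" ends in -i. The one such stem in the data (nuhabi → kanuhabioth) adds ka- … -oth around the stem, so the same rule applies.
The other pattern: stems ending in -o or -z add -et.
So havbi → kahavbioth.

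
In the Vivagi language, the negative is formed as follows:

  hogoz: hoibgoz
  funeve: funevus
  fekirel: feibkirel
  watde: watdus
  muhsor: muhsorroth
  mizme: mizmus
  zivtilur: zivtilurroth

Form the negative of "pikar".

pikarroth

muhsor and hogoz both have last vowel 'o' yet inflect differently (muhsorroth, hoibgoz), so the last vowel is not what conditions the rule; the final letter is.
"pikar" ends in -r. The stems ending in -r (muhsor → muhsorroth, zivtilur → zivtilurroth) double the final consonant and add -oth.
The other patterns: stems ending in -e drop the final letter and add -us; stems ending in -l or -z insert -ib- after the first vowel.
So pikar → pikarroth.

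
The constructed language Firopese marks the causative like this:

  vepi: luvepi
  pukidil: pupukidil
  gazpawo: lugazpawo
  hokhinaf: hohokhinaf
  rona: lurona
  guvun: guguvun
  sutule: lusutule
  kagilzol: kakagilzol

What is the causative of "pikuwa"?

"pikuwa" ends in a vowel. The stems ending in a vowel (sutule → lusutule, rona → lurona, gazpawo → lugazpawo) add the prefix lu-.
The other pattern: stems ending in a consonant repeat the first consonant+vowel as a prefix.
So pikuwa → lupikuwa.

lupikuwa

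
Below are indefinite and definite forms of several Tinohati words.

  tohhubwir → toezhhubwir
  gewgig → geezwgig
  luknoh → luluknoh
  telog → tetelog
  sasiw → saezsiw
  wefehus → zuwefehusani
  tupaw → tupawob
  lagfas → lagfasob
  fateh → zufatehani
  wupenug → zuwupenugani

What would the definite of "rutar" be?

rutarob

"rutar" has last vowel 'a'. The stems whose last vowel is 'a' (tupaw → tupawob, lagfas → lagfasob) add -ob.
So rutar → rutarob.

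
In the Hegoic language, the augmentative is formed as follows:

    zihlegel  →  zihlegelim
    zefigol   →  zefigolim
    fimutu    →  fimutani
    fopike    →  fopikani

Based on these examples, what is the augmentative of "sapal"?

sapalim

"sapal" ends in a consonant. The stems ending in a consonant (zihlegel → zihlegelim, zefigol → zefigolim) add -im.
So sapal → sapalim.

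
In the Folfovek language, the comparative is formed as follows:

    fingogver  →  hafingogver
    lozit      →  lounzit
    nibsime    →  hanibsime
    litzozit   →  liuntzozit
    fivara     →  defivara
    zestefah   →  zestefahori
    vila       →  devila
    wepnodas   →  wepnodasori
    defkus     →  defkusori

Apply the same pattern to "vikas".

fivara and zestefah both have last vowel 'a' yet inflect differently (defivara, zestefahori), so the last vowel is not what conditions the rule; the final letter is.
"vikas" ends in -s. The stems ending in -s (defkus → defkusori, wepnodas → wepnodasori) add -ori.
The other patterns: stems ending in -t insert -un- after the first vowel; stems ending in -a add the prefix de-; stems ending in -e or -r add the prefix ha-.
So vikas → vikasori.

vikasori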